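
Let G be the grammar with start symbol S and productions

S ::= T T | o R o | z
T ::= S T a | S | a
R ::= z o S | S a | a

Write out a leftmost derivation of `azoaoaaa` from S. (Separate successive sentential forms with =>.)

S => TT   [S ::= T T]
TT => aT   [T ::= a]
aT => aSTa   [T ::= S T a]
aSTa => azTa   [S ::= z]
azTa => azSTaa   [T ::= S T a]
azSTaa => azoRoTaa   [S ::= o R o]
azoRoTaa => azoaoTaa   [R ::= a]
azoaoTaa => azoaoaaa   [T ::= a]

S => TT => aT => aSTa => azTa => azSTaa => azoRoTaa => azoaoTaa => azoaoaaa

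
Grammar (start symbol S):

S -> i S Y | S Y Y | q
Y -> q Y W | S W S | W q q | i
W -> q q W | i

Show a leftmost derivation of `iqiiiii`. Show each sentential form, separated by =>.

S => SYY   [S -> S Y Y]
SYY => iSYYY   [S -> i S Y]
iSYYY => iSYYYYY   [S -> S Y Y]
iSYYYYY => iqYYYYY   [S -> q]
iqYYYYY => iqiYYYY   [Y -> i]
iqiYYYY => iqiiYYY   [Y -> i]
iqiiYYY => iqiiiYY   [Y -> i]
iqiiiYY => iqiiiiY   [Y -> i]
iqiiiiY => iqiiiii   [Y -> i]

S=>SYY=>iSYYY=>iSYYYYY=>iqYYYYY=>iqiYYYY=>iqiiYYY=>iqiiiYY=>iqiiiiY=>iqiiiii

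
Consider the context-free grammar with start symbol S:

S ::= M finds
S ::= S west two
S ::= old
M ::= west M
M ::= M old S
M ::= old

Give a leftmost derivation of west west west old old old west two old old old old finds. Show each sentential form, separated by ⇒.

S ⇒ M finds   [S ::= M finds]
M finds ⇒ west M finds   [M ::= west M]
west M finds ⇒ west M old S finds   [M ::= M old S]
west M old S finds ⇒ west west M old S finds   [M ::= west M]
west west M old S finds ⇒ west west M old S old S finds   [M ::= M old S]
west west M old S old S finds ⇒ west west west M old S old S finds   [M ::= west M]
west west west M old S old S finds ⇒ west west west M old S old S old S finds   [M ::= M old S]
west west west M old S old S old S finds ⇒ west west west old old S old S old S finds   [M ::= old]
west west west old old S old S old S finds ⇒ west west west old old S west two old S old S finds   [S ::= S west two]
west west west old old S west two old S old S finds ⇒ west west west old old old west two old S old S finds   [S ::= old]
west west west old old old west two old S old S finds ⇒ west west west old old old west two old old old S finds   [S ::= old]
west west west old old old west two old old old S finds ⇒ west west west old old old west two old old old old finds   [S ::= old]

S ⇒ M finds ⇒ west M finds ⇒ west M old S finds ⇒ west west M old S finds ⇒ west west M old S old S finds ⇒ west west west M old S old S finds ⇒ west west west M old S old S old S finds ⇒ west west west old old S old S old S finds ⇒ west west west old old S west two old S old S finds ⇒ west west west old old old west two old S old S finds ⇒ west west west old old old west two old old old S finds ⇒ west west west old old old west two old old old old finds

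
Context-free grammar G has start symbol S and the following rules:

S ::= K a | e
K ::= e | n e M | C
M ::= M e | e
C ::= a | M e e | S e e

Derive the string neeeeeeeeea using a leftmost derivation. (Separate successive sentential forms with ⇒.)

S ⇒ Ka   [S ::= K a]
Ka ⇒ neMa   [K ::= n e M]
neMa ⇒ neMea   [M ::= M e]
neMea ⇒ neMeea   [M ::= M e]
neMeea ⇒ neMeeea   [M ::= M e]
neMeeea ⇒ neMeeeea   [M ::= M e]
neMeeeea ⇒ neMeeeeea   [M ::= M e]
neMeeeeea ⇒ neMeeeeeea   [M ::= M e]
neMeeeeeea ⇒ neMeeeeeeea   [M ::= M e]
neMeeeeeeea ⇒ neeeeeeeeea   [M ::= e]

S⇒Ka⇒neMa⇒neMea⇒neMeea⇒neMeeea⇒neMeeeea⇒neMeeeeea⇒neMeeeeeea⇒neMeeeeeeea⇒neeeeeeeeea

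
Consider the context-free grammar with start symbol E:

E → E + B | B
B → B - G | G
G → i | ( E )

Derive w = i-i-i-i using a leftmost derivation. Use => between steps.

E => B   [E → B]
B => B-G   [B → B - G]
B-G => B-G-G   [B → B - G]
B-G-G => B-G-G-G   [B → B - G]
B-G-G-G => G-G-G-G   [B → G]
G-G-G-G => i-G-G-G   [G → i]
i-G-G-G => i-i-G-G   [G → i]
i-i-G-G => i-i-i-G   [G → i]
i-i-i-G => i-i-i-i   [G → i]

E=>B=>B-G=>B-G-G=>B-G-G-G=>G-G-G-G=>i-G-G-G=>i-i-G-G=>i-i-i-G=>i-i-i-i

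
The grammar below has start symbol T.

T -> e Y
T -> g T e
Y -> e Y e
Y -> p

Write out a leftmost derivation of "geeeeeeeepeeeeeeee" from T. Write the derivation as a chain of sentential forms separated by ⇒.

T ⇒ gTe   [T -> g T e]
gTe ⇒ geYe   [T -> e Y]
geYe ⇒ geeYee   [Y -> e Y e]
geeYee ⇒ geeeYeee   [Y -> e Y e]
geeeYeee ⇒ geeeeYeeee   [Y -> e Y e]
geeeeYeeee ⇒ geeeeeYeeeee   [Y -> e Y e]
geeeeeYeeeee ⇒ geeeeeeYeeeeee   [Y -> e Y e]
geeeeeeYeeeeee ⇒ geeeeeeeYeeeeeee   [Y -> e Y e]
geeeeeeeYeeeeeee ⇒ geeeeeeeeYeeeeeeee   [Y -> e Y e]
geeeeeeeeYeeeeeeee ⇒ geeeeeeeepeeeeeeee   [Y -> p]

T⇒gTe⇒geYe⇒geeYee⇒geeeYeee⇒geeeeYeeee⇒geeeeeYeeeee⇒geeeeeeYeeeeee⇒geeeeeeeYeeeeeee⇒geeeeeeeeYeeeeeeee⇒geeeeeeeepeeeeeeee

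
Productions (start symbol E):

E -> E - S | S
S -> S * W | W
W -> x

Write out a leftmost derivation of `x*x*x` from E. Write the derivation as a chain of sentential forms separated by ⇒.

E ⇒ S ⇒ S*W ⇒ S*W*W ⇒ W*W*W ⇒ x*W*W ⇒ x*x*W ⇒ x*x*x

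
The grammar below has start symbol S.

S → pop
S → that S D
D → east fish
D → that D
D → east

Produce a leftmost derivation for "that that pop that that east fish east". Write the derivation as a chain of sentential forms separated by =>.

S => that S D   [S → that S D]
that S D => that that S D D   [S → that S D]
that that S D D => that that pop D D   [S → pop]
that that pop D D => that that pop that D D   [D → that D]
that that pop that D D => that that pop that that D D   [D → that D]
that that pop that that D D => that that pop that that east fish D   [D → east fish]
that that pop that that east fish D => that that pop that that east fish east   [D → east]

S => that S D => that that S D D => that that pop D D => that that pop that D D => that that pop that that D D => that that pop that that east fish D => that that pop that that east fish east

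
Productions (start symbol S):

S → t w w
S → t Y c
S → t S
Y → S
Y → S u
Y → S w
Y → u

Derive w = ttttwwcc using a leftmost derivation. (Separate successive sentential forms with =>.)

S => tS => ttYc => ttSc => tttYcc => tttScc => ttttwwcc

S => tS   [S → t S]
tS => ttYc   [S → t Y c]
ttYc => ttSc   [Y → S]
ttSc => tttYcc   [S → t Y c]
tttYcc => tttScc   [Y → S]
tttScc => ttttwwcc   [S → t w w]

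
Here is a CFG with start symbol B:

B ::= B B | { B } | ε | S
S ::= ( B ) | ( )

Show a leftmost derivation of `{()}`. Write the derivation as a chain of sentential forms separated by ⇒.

B ⇒ BB ⇒ BBB ⇒ {B}BB ⇒ {BB}BB ⇒ {SB}BB ⇒ {()B}BB ⇒ {()}BB ⇒ {()}B ⇒ {()}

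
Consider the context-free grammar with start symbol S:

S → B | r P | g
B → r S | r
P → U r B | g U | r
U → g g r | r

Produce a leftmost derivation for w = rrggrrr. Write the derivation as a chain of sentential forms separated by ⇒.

S ⇒ B   [S → B]
B ⇒ rS   [B → r S]
rS ⇒ rrP   [S → r P]
rrP ⇒ rrUrB   [P → U r B]
rrUrB ⇒ rrggrrB   [U → g g r]
rrggrrB ⇒ rrggrrr   [B → r]

S ⇒ B ⇒ rS ⇒ rrP ⇒ rrUrB ⇒ rrggrrB ⇒ rrggrrr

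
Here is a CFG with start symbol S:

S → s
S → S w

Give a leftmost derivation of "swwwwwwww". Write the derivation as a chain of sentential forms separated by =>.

S => Sw => Sww => Swww => Swwww => Swwwww => Swwwwww => Swwwwwww => Swwwwwwww => swwwwwwww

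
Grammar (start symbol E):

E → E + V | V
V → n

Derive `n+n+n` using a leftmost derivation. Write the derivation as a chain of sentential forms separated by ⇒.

E⇒E+V⇒E+V+V⇒V+V+V⇒n+V+V⇒n+n+V⇒n+n+n

E ⇒ E+V   [E → E + V]
E+V ⇒ E+V+V   [E → E + V]
E+V+V ⇒ V+V+V   [E → V]
V+V+V ⇒ n+V+V   [V → n]
n+V+V ⇒ n+n+V   [V → n]
n+n+V ⇒ n+n+n   [V → n]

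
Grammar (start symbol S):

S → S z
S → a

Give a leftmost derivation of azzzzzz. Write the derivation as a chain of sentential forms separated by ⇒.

S ⇒ Sz ⇒ Szz ⇒ Szzz ⇒ Szzzz ⇒ Szzzzz ⇒ Szzzzzz ⇒ azzzzzz

S ⇒ Sz   [S → S z]
Sz ⇒ Szz   [S → S z]
Szz ⇒ Szzz   [S → S z]
Szzz ⇒ Szzzz   [S → S z]
Szzzz ⇒ Szzzzz   [S → S z]
Szzzzz ⇒ Szzzzzz   [S → S z]
Szzzzzz ⇒ azzzzzz   [S → a]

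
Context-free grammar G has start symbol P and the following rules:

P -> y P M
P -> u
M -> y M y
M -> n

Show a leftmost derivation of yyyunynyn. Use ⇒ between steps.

P ⇒ yPM   [P -> y P M]
yPM ⇒ yyPMM   [P -> y P M]
yyPMM ⇒ yyyPMMM   [P -> y P M]
yyyPMMM ⇒ yyyuMMM   [P -> u]
yyyuMMM ⇒ yyyunMM   [M -> n]
yyyunMM ⇒ yyyunyMyM   [M -> y M y]
yyyunyMyM ⇒ yyyunynyM   [M -> n]
yyyunynyM ⇒ yyyunynyn   [M -> n]

P ⇒ yPM ⇒ yyPMM ⇒ yyyPMMM ⇒ yyyuMMM ⇒ yyyunMM ⇒ yyyunyMyM ⇒ yyyunynyM ⇒ yyyunynyn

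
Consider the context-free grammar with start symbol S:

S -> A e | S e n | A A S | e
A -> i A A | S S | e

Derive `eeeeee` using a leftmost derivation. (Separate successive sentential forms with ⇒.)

S ⇒ Ae   [S -> A e]
Ae ⇒ SSe   [A -> S S]
SSe ⇒ AASSe   [S -> A A S]
AASSe ⇒ SSASSe   [A -> S S]
SSASSe ⇒ eSASSe   [S -> e]
eSASSe ⇒ eeASSe   [S -> e]
eeASSe ⇒ eeeSSe   [A -> e]
eeeSSe ⇒ eeeeSe   [S -> e]
eeeeSe ⇒ eeeeee   [S -> e]

S ⇒ Ae ⇒ SSe ⇒ AASSe ⇒ SSASSe ⇒ eSASSe ⇒ eeASSe ⇒ eeeSSe ⇒ eeeeSe ⇒ eeeeee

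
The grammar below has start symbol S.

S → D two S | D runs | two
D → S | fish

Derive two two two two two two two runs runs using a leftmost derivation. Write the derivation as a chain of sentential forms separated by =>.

S => D runs   [S → D runs]
D runs => S runs   [D → S]
S runs => D runs runs   [S → D runs]
D runs runs => S runs runs   [D → S]
S runs runs => D two S runs runs   [S → D two S]
D two S runs runs => S two S runs runs   [D → S]
S two S runs runs => D two S two S runs runs   [S → D two S]
D two S two S runs runs => S two S two S runs runs   [D → S]
S two S two S runs runs => D two S two S two S runs runs   [S → D two S]
D two S two S two S runs runs => S two S two S two S runs runs   [D → S]
S two S two S two S runs runs => two two S two S two S runs runs   [S → two]
two two S two S two S runs runs => two two two two S two S runs runs   [S → two]
two two two two S two S runs runs => two two two two two two S runs runs   [S → two]
two two two two two two S runs runs => two two two two two two two runs runs   [S → two]

S => D runs => S runs => D runs runs => S runs runs => D two S runs runs => S two S runs runs => D two S two S runs runs => S two S two S runs runs => D two S two S two S runs runs => S two S two S two S runs runs => two two S two S two S runs runs => two two two two S two S runs runs => two two two two two two S runs runs => two two two two two two two runs runs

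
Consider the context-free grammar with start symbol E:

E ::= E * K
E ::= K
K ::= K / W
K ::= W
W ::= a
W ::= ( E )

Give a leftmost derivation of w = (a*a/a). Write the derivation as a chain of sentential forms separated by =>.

E=>K=>W=>(E)=>(E*K)=>(K*K)=>(W*K)=>(a*K)=>(a*K/W)=>(a*W/W)=>(a*a/W)=>(a*a/a)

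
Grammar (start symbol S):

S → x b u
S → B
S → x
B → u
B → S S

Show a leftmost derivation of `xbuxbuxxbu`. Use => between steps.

S => B => SS => BS => SSS => BSS => SSSS => xbuSSS => xbuxbuSS => xbuxbuxS => xbuxbuxxbu

S => B   [S → B]
B => SS   [B → S S]
SS => BS   [S → B]
BS => SSS   [B → S S]
SSS => BSS   [S → B]
BSS => SSSS   [B → S S]
SSSS => xbuSSS   [S → x b u]
xbuSSS => xbuxbuSS   [S → x b u]
xbuxbuSS => xbuxbuxS   [S → x]
xbuxbuxS => xbuxbuxxbu   [S → x b u]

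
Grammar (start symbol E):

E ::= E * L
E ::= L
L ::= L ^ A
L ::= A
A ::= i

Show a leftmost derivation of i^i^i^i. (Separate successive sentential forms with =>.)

E => L => L^A => L^A^A => L^A^A^A => A^A^A^A => i^A^A^A => i^i^A^A => i^i^i^A => i^i^i^i

E => L   [E ::= L]
L => L^A   [L ::= L ^ A]
L^A => L^A^A   [L ::= L ^ A]
L^A^A => L^A^A^A   [L ::= L ^ A]
L^A^A^A => A^A^A^A   [L ::= A]
A^A^A^A => i^A^A^A   [A ::= i]
i^A^A^A => i^i^A^A   [A ::= i]
i^i^A^A => i^i^i^A   [A ::= i]
i^i^i^A => i^i^i^i   [A ::= i]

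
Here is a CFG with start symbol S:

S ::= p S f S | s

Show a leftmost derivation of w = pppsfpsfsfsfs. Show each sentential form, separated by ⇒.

S ⇒ pSfS ⇒ ppSfSfS ⇒ pppSfSfSfS ⇒ pppsfSfSfS ⇒ pppsfpSfSfSfS ⇒ pppsfpsfSfSfS ⇒ pppsfpsfsfSfS ⇒ pppsfpsfsfsfS ⇒ pppsfpsfsfsfs

S ⇒ pSfS   [S ::= p S f S]
pSfS ⇒ ppSfSfS   [S ::= p S f S]
ppSfSfS ⇒ pppSfSfSfS   [S ::= p S f S]
pppSfSfSfS ⇒ pppsfSfSfS   [S ::= s]
pppsfSfSfS ⇒ pppsfpSfSfSfS   [S ::= p S f S]
pppsfpSfSfSfS ⇒ pppsfpsfSfSfS   [S ::= s]
pppsfpsfSfSfS ⇒ pppsfpsfsfSfS   [S ::= s]
pppsfpsfsfSfS ⇒ pppsfpsfsfsfS   [S ::= s]
pppsfpsfsfsfS ⇒ pppsfpsfsfsfs   [S ::= s]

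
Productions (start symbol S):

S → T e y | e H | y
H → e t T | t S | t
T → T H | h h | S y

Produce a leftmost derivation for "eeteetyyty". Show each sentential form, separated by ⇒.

S ⇒ eH ⇒ eetT ⇒ eetSy ⇒ eeteHy ⇒ eeteetTy ⇒ eeteetTHy ⇒ eeteetSyHy ⇒ eeteetyyHy ⇒ eeteetyyty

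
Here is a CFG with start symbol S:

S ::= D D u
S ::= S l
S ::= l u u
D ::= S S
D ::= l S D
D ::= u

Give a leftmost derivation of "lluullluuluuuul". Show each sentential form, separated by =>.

S=>Sl=>DDul=>lSDDul=>lSlDDul=>lSllDDul=>lluullDDul=>lluullSSDul=>lluullluuSDul=>lluullluuluuDul=>lluullluuluuuul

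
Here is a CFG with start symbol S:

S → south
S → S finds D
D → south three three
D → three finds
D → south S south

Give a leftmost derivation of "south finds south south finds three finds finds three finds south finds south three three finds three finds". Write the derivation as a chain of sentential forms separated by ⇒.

S ⇒ S finds D ⇒ S finds D finds D ⇒ S finds D finds D finds D ⇒ south finds D finds D finds D ⇒ south finds south S south finds D finds D ⇒ south finds south S finds D south finds D finds D ⇒ south finds south S finds D finds D south finds D finds D ⇒ south finds south south finds D finds D south finds D finds D ⇒ south finds south south finds three finds finds D south finds D finds D ⇒ south finds south south finds three finds finds three finds south finds D finds D ⇒ south finds south south finds three finds finds three finds south finds south three three finds D ⇒ south finds south south finds three finds finds three finds south finds south three three finds three finds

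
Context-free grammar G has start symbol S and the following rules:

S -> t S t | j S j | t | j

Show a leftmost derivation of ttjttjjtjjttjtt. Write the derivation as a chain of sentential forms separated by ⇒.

S ⇒ tSt   [S -> t S t]
tSt ⇒ ttStt   [S -> t S t]
ttStt ⇒ ttjSjtt   [S -> j S j]
ttjSjtt ⇒ ttjtStjtt   [S -> t S t]
ttjtStjtt ⇒ ttjttSttjtt   [S -> t S t]
ttjttSttjtt ⇒ ttjttjSjttjtt   [S -> j S j]
ttjttjSjttjtt ⇒ ttjttjjSjjttjtt   [S -> j S j]
ttjttjjSjjttjtt ⇒ ttjttjjtjjttjtt   [S -> t]

S⇒tSt⇒ttStt⇒ttjSjtt⇒ttjtStjtt⇒ttjttSttjtt⇒ttjttjSjttjtt⇒ttjttjjSjjttjtt⇒ttjttjjtjjttjtt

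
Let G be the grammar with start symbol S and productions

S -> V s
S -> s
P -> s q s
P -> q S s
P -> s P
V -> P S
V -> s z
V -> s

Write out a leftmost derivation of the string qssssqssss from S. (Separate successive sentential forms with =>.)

S => Vs   [S -> V s]
Vs => PSs   [V -> P S]
PSs => qSsSs   [P -> q S s]
qSsSs => qVssSs   [S -> V s]
qVssSs => qsssSs   [V -> s]
qsssSs => qsssVss   [S -> V s]
qsssVss => qsssPSss   [V -> P S]
qsssPSss => qssssqsSss   [P -> s q s]
qssssqsSss => qssssqssss   [S -> s]

S => Vs => PSs => qSsSs => qVssSs => qsssSs => qsssVss => qsssPSss => qssssqsSss => qssssqssss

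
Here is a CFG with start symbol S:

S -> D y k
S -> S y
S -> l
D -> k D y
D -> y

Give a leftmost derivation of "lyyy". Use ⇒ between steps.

S ⇒ Sy ⇒ Syy ⇒ Syyy ⇒ lyyy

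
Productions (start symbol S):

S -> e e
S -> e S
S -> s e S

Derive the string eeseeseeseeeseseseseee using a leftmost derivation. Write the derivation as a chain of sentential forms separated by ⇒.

S ⇒ eS   [S -> e S]
eS ⇒ eeS   [S -> e S]
eeS ⇒ eeseS   [S -> s e S]
eeseS ⇒ eeseeS   [S -> e S]
eeseeS ⇒ eeseeseS   [S -> s e S]
eeseeseS ⇒ eeseeseeS   [S -> e S]
eeseeseeS ⇒ eeseeseeseS   [S -> s e S]
eeseeseeseS ⇒ eeseeseeseeS   [S -> e S]
eeseeseeseeS ⇒ eeseeseeseeeS   [S -> e S]
eeseeseeseeeS ⇒ eeseeseeseeeseS   [S -> s e S]
eeseeseeseeeseS ⇒ eeseeseeseeeseseS   [S -> s e S]
eeseeseeseeeseseS ⇒ eeseeseeseeeseseseS   [S -> s e S]
eeseeseeseeeseseseS ⇒ eeseeseeseeeseseseseS   [S -> s e S]
eeseeseeseeeseseseseS ⇒ eeseeseeseeeseseseseee   [S -> e e]

S⇒eS⇒eeS⇒eeseS⇒eeseeS⇒eeseeseS⇒eeseeseeS⇒eeseeseeseS⇒eeseeseeseeS⇒eeseeseeseeeS⇒eeseeseeseeeseS⇒eeseeseeseeeseseS⇒eeseeseeseeeseseseS⇒eeseeseeseeeseseseseS⇒eeseeseeseeeseseseseee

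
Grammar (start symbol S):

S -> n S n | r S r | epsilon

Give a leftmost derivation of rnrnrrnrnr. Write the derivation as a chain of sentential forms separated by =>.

S=>rSr=>rnSnr=>rnrSrnr=>rnrnSnrnr=>rnrnrSrnrnr=>rnrnrrnrnr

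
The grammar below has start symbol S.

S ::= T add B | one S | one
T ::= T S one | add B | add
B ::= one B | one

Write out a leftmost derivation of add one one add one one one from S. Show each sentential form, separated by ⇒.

S ⇒ T add B ⇒ add B add B ⇒ add one B add B ⇒ add one one add B ⇒ add one one add one B ⇒ add one one add one one B ⇒ add one one add one one one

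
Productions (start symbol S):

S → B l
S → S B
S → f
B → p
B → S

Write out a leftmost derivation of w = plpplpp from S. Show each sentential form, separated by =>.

S => SB => SBB => BlBB => plBB => plpB => plpS => plpSB => plpSBB => plpBlBB => plpplBB => plpplpB => plpplpp

S => SB   [S → S B]
SB => SBB   [S → S B]
SBB => BlBB   [S → B l]
BlBB => plBB   [B → p]
plBB => plpB   [B → p]
plpB => plpS   [B → S]
plpS => plpSB   [S → S B]
plpSB => plpSBB   [S → S B]
plpSBB => plpBlBB   [S → B l]
plpBlBB => plpplBB   [B → p]
plpplBB => plpplpB   [B → p]
plpplpB => plpplpp   [B → p]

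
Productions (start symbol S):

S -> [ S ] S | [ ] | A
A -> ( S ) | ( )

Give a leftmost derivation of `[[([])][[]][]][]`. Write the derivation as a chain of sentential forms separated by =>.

S => [S]S => [[S]S]S => [[A]S]S => [[(S)]S]S => [[([])]S]S => [[([])][S]S]S => [[([])][[]]S]S => [[([])][[]][]]S => [[([])][[]][]][]

S => [S]S   [S -> [ S ] S]
[S]S => [[S]S]S   [S -> [ S ] S]
[[S]S]S => [[A]S]S   [S -> A]
[[A]S]S => [[(S)]S]S   [A -> ( S )]
[[(S)]S]S => [[([])]S]S   [S -> [ ]]
[[([])]S]S => [[([])][S]S]S   [S -> [ S ] S]
[[([])][S]S]S => [[([])][[]]S]S   [S -> [ ]]
[[([])][[]]S]S => [[([])][[]][]]S   [S -> [ ]]
[[([])][[]][]]S => [[([])][[]][]][]   [S -> [ ]]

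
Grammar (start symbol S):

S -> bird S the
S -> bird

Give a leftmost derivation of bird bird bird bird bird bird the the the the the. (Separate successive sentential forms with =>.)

S => bird S the => bird bird S the the => bird bird bird S the the the => bird bird bird bird S the the the the => bird bird bird bird bird S the the the the the => bird bird bird bird bird bird the the the the the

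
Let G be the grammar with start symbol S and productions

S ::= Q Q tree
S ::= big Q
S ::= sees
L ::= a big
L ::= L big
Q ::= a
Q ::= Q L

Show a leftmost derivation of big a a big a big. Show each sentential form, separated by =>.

S => big Q   [S ::= big Q]
big Q => big Q L   [Q ::= Q L]
big Q L => big Q L L   [Q ::= Q L]
big Q L L => big a L L   [Q ::= a]
big a L L => big a a big L   [L ::= a big]
big a a big L => big a a big a big   [L ::= a big]

S => big Q => big Q L => big Q L L => big a L L => big a a big L => big a a big a big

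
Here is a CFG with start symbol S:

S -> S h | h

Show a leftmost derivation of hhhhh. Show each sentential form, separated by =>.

S => Sh   [S -> S h]
Sh => Shh   [S -> S h]
Shh => Shhh   [S -> S h]
Shhh => Shhhh   [S -> S h]
Shhhh => hhhhh   [S -> h]

S => Sh => Shh => Shhh => Shhhh => hhhhh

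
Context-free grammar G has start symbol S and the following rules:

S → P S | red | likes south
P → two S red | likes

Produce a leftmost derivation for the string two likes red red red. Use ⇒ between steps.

S ⇒ P S   [S → P S]
P S ⇒ two S red S   [P → two S red]
two S red S ⇒ two P S red S   [S → P S]
two P S red S ⇒ two likes S red S   [P → likes]
two likes S red S ⇒ two likes red red S   [S → red]
two likes red red S ⇒ two likes red red red   [S → red]

S ⇒ P S ⇒ two S red S ⇒ two P S red S ⇒ two likes S red S ⇒ two likes red red S ⇒ two likes red red red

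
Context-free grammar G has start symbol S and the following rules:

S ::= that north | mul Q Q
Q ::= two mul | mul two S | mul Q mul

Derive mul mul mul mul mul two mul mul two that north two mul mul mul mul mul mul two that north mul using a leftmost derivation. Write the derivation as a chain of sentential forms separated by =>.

S => mul Q Q => mul mul Q mul Q => mul mul mul Q mul mul Q => mul mul mul mul Q mul mul mul Q => mul mul mul mul mul two S mul mul mul Q => mul mul mul mul mul two mul Q Q mul mul mul Q => mul mul mul mul mul two mul mul two S Q mul mul mul Q => mul mul mul mul mul two mul mul two that north Q mul mul mul Q => mul mul mul mul mul two mul mul two that north two mul mul mul mul Q => mul mul mul mul mul two mul mul two that north two mul mul mul mul mul Q mul => mul mul mul mul mul two mul mul two that north two mul mul mul mul mul mul two S mul => mul mul mul mul mul two mul mul two that north two mul mul mul mul mul mul two that north mul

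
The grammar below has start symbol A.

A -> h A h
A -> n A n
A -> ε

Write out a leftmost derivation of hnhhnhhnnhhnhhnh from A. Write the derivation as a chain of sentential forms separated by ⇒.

A⇒hAh⇒hnAnh⇒hnhAhnh⇒hnhhAhhnh⇒hnhhnAnhhnh⇒hnhhnhAhnhhnh⇒hnhhnhhAhhnhhnh⇒hnhhnhhnAnhhnhhnh⇒hnhhnhhnnhhnhhnh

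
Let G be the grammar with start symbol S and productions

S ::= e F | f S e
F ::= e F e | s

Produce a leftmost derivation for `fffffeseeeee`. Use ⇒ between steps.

S⇒fSe⇒ffSee⇒fffSeee⇒ffffSeeee⇒fffffSeeeee⇒fffffeFeeeee⇒fffffeseeeee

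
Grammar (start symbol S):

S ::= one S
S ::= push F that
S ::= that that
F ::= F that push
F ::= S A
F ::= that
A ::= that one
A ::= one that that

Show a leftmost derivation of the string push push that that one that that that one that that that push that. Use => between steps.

S => push F that => push F that push that => push S A that push that => push push F that A that push that => push push S A that A that push that => push push that that A that A that push that => push push that that one that that that A that push that => push push that that one that that that one that that that push that

S => push F that   [S ::= push F that]
push F that => push F that push that   [F ::= F that push]
push F that push that => push S A that push that   [F ::= S A]
push S A that push that => push push F that A that push that   [S ::= push F that]
push push F that A that push that => push push S A that A that push that   [F ::= S A]
push push S A that A that push that => push push that that A that A that push that   [S ::= that that]
push push that that A that A that push that => push push that that one that that that A that push that   [A ::= one that that]
push push that that one that that that A that push that => push push that that one that that that one that that that push that   [A ::= one that that]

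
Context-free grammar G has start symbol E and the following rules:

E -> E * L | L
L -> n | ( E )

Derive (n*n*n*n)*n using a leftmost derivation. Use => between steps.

E=>E*L=>L*L=>(E)*L=>(E*L)*L=>(E*L*L)*L=>(E*L*L*L)*L=>(L*L*L*L)*L=>(n*L*L*L)*L=>(n*n*L*L)*L=>(n*n*n*L)*L=>(n*n*n*n)*L=>(n*n*n*n)*n

E => E*L   [E -> E * L]
E*L => L*L   [E -> L]
L*L => (E)*L   [L -> ( E )]
(E)*L => (E*L)*L   [E -> E * L]
(E*L)*L => (E*L*L)*L   [E -> E * L]
(E*L*L)*L => (E*L*L*L)*L   [E -> E * L]
(E*L*L*L)*L => (L*L*L*L)*L   [E -> L]
(L*L*L*L)*L => (n*L*L*L)*L   [L -> n]
(n*L*L*L)*L => (n*n*L*L)*L   [L -> n]
(n*n*L*L)*L => (n*n*n*L)*L   [L -> n]
(n*n*n*L)*L => (n*n*n*n)*L   [L -> n]
(n*n*n*n)*L => (n*n*n*n)*n   [L -> n]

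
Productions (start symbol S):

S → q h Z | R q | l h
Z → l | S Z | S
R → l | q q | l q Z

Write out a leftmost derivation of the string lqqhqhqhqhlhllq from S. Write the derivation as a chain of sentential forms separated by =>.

S => Rq => lqZq => lqSZq => lqqhZZq => lqqhSZq => lqqhqhZZq => lqqhqhSZq => lqqhqhqhZZq => lqqhqhqhSZZq => lqqhqhqhqhZZZq => lqqhqhqhqhSZZq => lqqhqhqhqhlhZZq => lqqhqhqhqhlhlZq => lqqhqhqhqhlhllq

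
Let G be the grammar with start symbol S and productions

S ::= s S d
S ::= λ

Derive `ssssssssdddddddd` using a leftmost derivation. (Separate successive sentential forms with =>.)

S => sSd => ssSdd => sssSddd => ssssSdddd => sssssSddddd => ssssssSdddddd => sssssssSddddddd => ssssssssSdddddddd => ssssssssdddddddd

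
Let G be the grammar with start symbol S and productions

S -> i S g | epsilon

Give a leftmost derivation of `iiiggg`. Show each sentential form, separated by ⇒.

S ⇒ iSg   [S -> i S g]
iSg ⇒ iiSgg   [S -> i S g]
iiSgg ⇒ iiiSggg   [S -> i S g]
iiiSggg ⇒ iiiggg   [S -> epsilon]

S ⇒ iSg ⇒ iiSgg ⇒ iiiSggg ⇒ iiiggg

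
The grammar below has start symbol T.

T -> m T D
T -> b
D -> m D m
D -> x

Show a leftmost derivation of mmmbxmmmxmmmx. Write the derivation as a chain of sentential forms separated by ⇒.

T ⇒ mTD   [T -> m T D]
mTD ⇒ mmTDD   [T -> m T D]
mmTDD ⇒ mmmTDDD   [T -> m T D]
mmmTDDD ⇒ mmmbDDD   [T -> b]
mmmbDDD ⇒ mmmbxDD   [D -> x]
mmmbxDD ⇒ mmmbxmDmD   [D -> m D m]
mmmbxmDmD ⇒ mmmbxmmDmmD   [D -> m D m]
mmmbxmmDmmD ⇒ mmmbxmmmDmmmD   [D -> m D m]
mmmbxmmmDmmmD ⇒ mmmbxmmmxmmmD   [D -> x]
mmmbxmmmxmmmD ⇒ mmmbxmmmxmmmx   [D -> x]

T ⇒ mTD ⇒ mmTDD ⇒ mmmTDDD ⇒ mmmbDDD ⇒ mmmbxDD ⇒ mmmbxmDmD ⇒ mmmbxmmDmmD ⇒ mmmbxmmmDmmmD ⇒ mmmbxmmmxmmmD ⇒ mmmbxmmmxmmmx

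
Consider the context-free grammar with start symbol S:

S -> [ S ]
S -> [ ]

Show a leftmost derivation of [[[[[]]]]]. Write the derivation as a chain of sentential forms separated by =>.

S => [S] => [[S]] => [[[S]]] => [[[[S]]]] => [[[[[]]]]]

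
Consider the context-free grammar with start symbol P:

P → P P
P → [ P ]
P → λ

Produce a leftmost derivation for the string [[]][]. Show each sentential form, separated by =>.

P=>PP=>[P]P=>[[P]]P=>[[]]P=>[[]][P]=>[[]][]

P => PP   [P → P P]
PP => [P]P   [P → [ P ]]
[P]P => [[P]]P   [P → [ P ]]
[[P]]P => [[]]P   [P → λ]
[[]]P => [[]][P]   [P → [ P ]]
[[]][P] => [[]][]   [P → λ]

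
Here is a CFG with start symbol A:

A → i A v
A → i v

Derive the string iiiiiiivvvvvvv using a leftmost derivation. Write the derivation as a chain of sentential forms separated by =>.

A => iAv => iiAvv => iiiAvvv => iiiiAvvvv => iiiiiAvvvvv => iiiiiiAvvvvvv => iiiiiiivvvvvvv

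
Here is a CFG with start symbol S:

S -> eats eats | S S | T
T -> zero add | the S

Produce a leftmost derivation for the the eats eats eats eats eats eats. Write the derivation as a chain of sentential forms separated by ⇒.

S ⇒ S S ⇒ S S S ⇒ T S S ⇒ the S S S ⇒ the T S S ⇒ the the S S S ⇒ the the eats eats S S ⇒ the the eats eats eats eats S ⇒ the the eats eats eats eats eats eats

S ⇒ S S   [S -> S S]
S S ⇒ S S S   [S -> S S]
S S S ⇒ T S S   [S -> T]
T S S ⇒ the S S S   [T -> the S]
the S S S ⇒ the T S S   [S -> T]
the T S S ⇒ the the S S S   [T -> the S]
the the S S S ⇒ the the eats eats S S   [S -> eats eats]
the the eats eats S S ⇒ the the eats eats eats eats S   [S -> eats eats]
the the eats eats eats eats S ⇒ the the eats eats eats eats eats eats   [S -> eats eats]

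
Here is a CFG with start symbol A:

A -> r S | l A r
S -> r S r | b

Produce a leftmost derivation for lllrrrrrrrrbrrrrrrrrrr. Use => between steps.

A=>lAr=>llArr=>lllArrr=>lllrSrrr=>lllrrSrrrr=>lllrrrSrrrrr=>lllrrrrSrrrrrr=>lllrrrrrSrrrrrrr=>lllrrrrrrSrrrrrrrr=>lllrrrrrrrSrrrrrrrrr=>lllrrrrrrrrSrrrrrrrrrr=>lllrrrrrrrrbrrrrrrrrrr

A => lAr   [A -> l A r]
lAr => llArr   [A -> l A r]
llArr => lllArrr   [A -> l A r]
lllArrr => lllrSrrr   [A -> r S]
lllrSrrr => lllrrSrrrr   [S -> r S r]
lllrrSrrrr => lllrrrSrrrrr   [S -> r S r]
lllrrrSrrrrr => lllrrrrSrrrrrr   [S -> r S r]
lllrrrrSrrrrrr => lllrrrrrSrrrrrrr   [S -> r S r]
lllrrrrrSrrrrrrr => lllrrrrrrSrrrrrrrr   [S -> r S r]
lllrrrrrrSrrrrrrrr => lllrrrrrrrSrrrrrrrrr   [S -> r S r]
lllrrrrrrrSrrrrrrrrr => lllrrrrrrrrSrrrrrrrrrr   [S -> r S r]
lllrrrrrrrrSrrrrrrrrrr => lllrrrrrrrrbrrrrrrrrrr   [S -> b]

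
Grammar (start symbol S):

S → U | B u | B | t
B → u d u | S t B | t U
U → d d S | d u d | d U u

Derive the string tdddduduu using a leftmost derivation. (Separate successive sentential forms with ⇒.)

S⇒Bu⇒tUu⇒tddSu⇒tddUu⇒tdddUuu⇒tdddduduu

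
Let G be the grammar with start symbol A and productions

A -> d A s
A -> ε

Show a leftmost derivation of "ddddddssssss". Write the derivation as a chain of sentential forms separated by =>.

A => dAs   [A -> d A s]
dAs => ddAss   [A -> d A s]
ddAss => dddAsss   [A -> d A s]
dddAsss => ddddAssss   [A -> d A s]
ddddAssss => dddddAsssss   [A -> d A s]
dddddAsssss => ddddddAssssss   [A -> d A s]
ddddddAssssss => ddddddssssss   [A -> ε]

A => dAs => ddAss => dddAsss => ddddAssss => dddddAsssss => ddddddAssssss => ddddddssssss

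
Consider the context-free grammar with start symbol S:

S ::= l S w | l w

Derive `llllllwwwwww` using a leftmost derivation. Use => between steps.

S=>lSw=>llSww=>lllSwww=>llllSwwww=>lllllSwwwww=>llllllwwwwww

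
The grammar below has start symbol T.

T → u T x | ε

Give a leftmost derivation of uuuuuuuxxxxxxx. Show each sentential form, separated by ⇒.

T ⇒ uTx ⇒ uuTxx ⇒ uuuTxxx ⇒ uuuuTxxxx ⇒ uuuuuTxxxxx ⇒ uuuuuuTxxxxxx ⇒ uuuuuuuTxxxxxxx ⇒ uuuuuuuxxxxxxx

T ⇒ uTx   [T → u T x]
uTx ⇒ uuTxx   [T → u T x]
uuTxx ⇒ uuuTxxx   [T → u T x]
uuuTxxx ⇒ uuuuTxxxx   [T → u T x]
uuuuTxxxx ⇒ uuuuuTxxxxx   [T → u T x]
uuuuuTxxxxx ⇒ uuuuuuTxxxxxx   [T → u T x]
uuuuuuTxxxxxx ⇒ uuuuuuuTxxxxxxx   [T → u T x]
uuuuuuuTxxxxxxx ⇒ uuuuuuuxxxxxxx   [T → ε]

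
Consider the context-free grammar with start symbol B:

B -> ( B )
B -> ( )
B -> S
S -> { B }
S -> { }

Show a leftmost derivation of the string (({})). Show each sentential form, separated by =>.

B=>(B)=>((B))=>((S))=>(({}))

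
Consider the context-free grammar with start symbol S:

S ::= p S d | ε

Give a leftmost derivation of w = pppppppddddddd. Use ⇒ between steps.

S⇒pSd⇒ppSdd⇒pppSddd⇒ppppSdddd⇒pppppSddddd⇒ppppppSdddddd⇒pppppppSddddddd⇒pppppppddddddd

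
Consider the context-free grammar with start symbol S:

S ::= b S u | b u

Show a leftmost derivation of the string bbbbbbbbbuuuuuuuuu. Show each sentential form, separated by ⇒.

S ⇒ bSu ⇒ bbSuu ⇒ bbbSuuu ⇒ bbbbSuuuu ⇒ bbbbbSuuuuu ⇒ bbbbbbSuuuuuu ⇒ bbbbbbbSuuuuuuu ⇒ bbbbbbbbSuuuuuuuu ⇒ bbbbbbbbbuuuuuuuuu

S ⇒ bSu   [S ::= b S u]
bSu ⇒ bbSuu   [S ::= b S u]
bbSuu ⇒ bbbSuuu   [S ::= b S u]
bbbSuuu ⇒ bbbbSuuuu   [S ::= b S u]
bbbbSuuuu ⇒ bbbbbSuuuuu   [S ::= b S u]
bbbbbSuuuuu ⇒ bbbbbbSuuuuuu   [S ::= b S u]
bbbbbbSuuuuuu ⇒ bbbbbbbSuuuuuuu   [S ::= b S u]
bbbbbbbSuuuuuuu ⇒ bbbbbbbbSuuuuuuuu   [S ::= b S u]
bbbbbbbbSuuuuuuuu ⇒ bbbbbbbbbuuuuuuuuu   [S ::= b u]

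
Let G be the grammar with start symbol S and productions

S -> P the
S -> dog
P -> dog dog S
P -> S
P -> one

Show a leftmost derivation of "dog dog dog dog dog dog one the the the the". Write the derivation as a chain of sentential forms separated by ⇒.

S ⇒ P the ⇒ dog dog S the ⇒ dog dog P the the ⇒ dog dog dog dog S the the ⇒ dog dog dog dog P the the the ⇒ dog dog dog dog dog dog S the the the ⇒ dog dog dog dog dog dog P the the the the ⇒ dog dog dog dog dog dog one the the the the

S ⇒ P the   [S -> P the]
P the ⇒ dog dog S the   [P -> dog dog S]
dog dog S the ⇒ dog dog P the the   [S -> P the]
dog dog P the the ⇒ dog dog dog dog S the the   [P -> dog dog S]
dog dog dog dog S the the ⇒ dog dog dog dog P the the the   [S -> P the]
dog dog dog dog P the the the ⇒ dog dog dog dog dog dog S the the the   [P -> dog dog S]
dog dog dog dog dog dog S the the the ⇒ dog dog dog dog dog dog P the the the the   [S -> P the]
dog dog dog dog dog dog P the the the the ⇒ dog dog dog dog dog dog one the the the the   [P -> one]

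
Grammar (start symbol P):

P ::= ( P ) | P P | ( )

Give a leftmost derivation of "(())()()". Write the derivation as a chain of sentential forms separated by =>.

P => PP   [P ::= P P]
PP => PPP   [P ::= P P]
PPP => (P)PP   [P ::= ( P )]
(P)PP => (())PP   [P ::= ( )]
(())PP => (())()P   [P ::= ( )]
(())()P => (())()()   [P ::= ( )]

P=>PP=>PPP=>(P)PP=>(())PP=>(())()P=>(())()()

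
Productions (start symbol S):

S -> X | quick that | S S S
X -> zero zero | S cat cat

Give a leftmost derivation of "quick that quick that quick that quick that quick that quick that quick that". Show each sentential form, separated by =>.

S => S S S => S S S S S => S S S S S S S => quick that S S S S S S => quick that quick that S S S S S => quick that quick that quick that S S S S => quick that quick that quick that quick that S S S => quick that quick that quick that quick that quick that S S => quick that quick that quick that quick that quick that quick that S => quick that quick that quick that quick that quick that quick that quick that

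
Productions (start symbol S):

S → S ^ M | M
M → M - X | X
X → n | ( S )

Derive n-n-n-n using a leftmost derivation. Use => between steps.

S => M   [S → M]
M => M-X   [M → M - X]
M-X => M-X-X   [M → M - X]
M-X-X => M-X-X-X   [M → M - X]
M-X-X-X => X-X-X-X   [M → X]
X-X-X-X => n-X-X-X   [X → n]
n-X-X-X => n-n-X-X   [X → n]
n-n-X-X => n-n-n-X   [X → n]
n-n-n-X => n-n-n-n   [X → n]

S => M => M-X => M-X-X => M-X-X-X => X-X-X-X => n-X-X-X => n-n-X-X => n-n-n-X => n-n-n-n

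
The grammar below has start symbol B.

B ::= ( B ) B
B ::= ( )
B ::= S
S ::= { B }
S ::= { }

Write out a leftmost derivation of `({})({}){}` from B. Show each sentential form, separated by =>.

B => (B)B => (S)B => ({})B => ({})(B)B => ({})(S)B => ({})({})B => ({})({})S => ({})({}){}

B => (B)B   [B ::= ( B ) B]
(B)B => (S)B   [B ::= S]
(S)B => ({})B   [S ::= { }]
({})B => ({})(B)B   [B ::= ( B ) B]
({})(B)B => ({})(S)B   [B ::= S]
({})(S)B => ({})({})B   [S ::= { }]
({})({})B => ({})({})S   [B ::= S]
({})({})S => ({})({}){}   [S ::= { }]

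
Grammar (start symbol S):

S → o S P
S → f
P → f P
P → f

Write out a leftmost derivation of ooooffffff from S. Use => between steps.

S => oSP   [S → o S P]
oSP => ooSPP   [S → o S P]
ooSPP => oooSPPP   [S → o S P]
oooSPPP => ooooSPPPP   [S → o S P]
ooooSPPPP => oooofPPPP   [S → f]
oooofPPPP => ooooffPPPP   [P → f P]
ooooffPPPP => oooofffPPP   [P → f]
oooofffPPP => ooooffffPP   [P → f]
ooooffffPP => oooofffffP   [P → f]
oooofffffP => ooooffffff   [P → f]

S=>oSP=>ooSPP=>oooSPPP=>ooooSPPPP=>oooofPPPP=>ooooffPPPP=>oooofffPPP=>ooooffffPP=>oooofffffP=>ooooffffff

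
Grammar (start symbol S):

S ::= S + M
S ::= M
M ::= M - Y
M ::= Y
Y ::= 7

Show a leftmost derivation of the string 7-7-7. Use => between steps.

S => M => M-Y => M-Y-Y => Y-Y-Y => 7-Y-Y => 7-7-Y => 7-7-7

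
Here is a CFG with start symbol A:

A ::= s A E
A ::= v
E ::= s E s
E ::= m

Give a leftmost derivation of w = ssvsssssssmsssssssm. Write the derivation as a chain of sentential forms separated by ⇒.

A⇒sAE⇒ssAEE⇒ssvEE⇒ssvsEsE⇒ssvssEssE⇒ssvsssEsssE⇒ssvssssEssssE⇒ssvsssssEsssssE⇒ssvssssssEssssssE⇒ssvsssssssEsssssssE⇒ssvsssssssmsssssssE⇒ssvsssssssmsssssssm

A ⇒ sAE   [A ::= s A E]
sAE ⇒ ssAEE   [A ::= s A E]
ssAEE ⇒ ssvEE   [A ::= v]
ssvEE ⇒ ssvsEsE   [E ::= s E s]
ssvsEsE ⇒ ssvssEssE   [E ::= s E s]
ssvssEssE ⇒ ssvsssEsssE   [E ::= s E s]
ssvsssEsssE ⇒ ssvssssEssssE   [E ::= s E s]
ssvssssEssssE ⇒ ssvsssssEsssssE   [E ::= s E s]
ssvsssssEsssssE ⇒ ssvssssssEssssssE   [E ::= s E s]
ssvssssssEssssssE ⇒ ssvsssssssEsssssssE   [E ::= s E s]
ssvsssssssEsssssssE ⇒ ssvsssssssmsssssssE   [E ::= m]
ssvsssssssmsssssssE ⇒ ssvsssssssmsssssssm   [E ::= m]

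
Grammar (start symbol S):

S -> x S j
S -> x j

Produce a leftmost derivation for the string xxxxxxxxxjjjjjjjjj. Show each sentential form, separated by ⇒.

S ⇒ xSj ⇒ xxSjj ⇒ xxxSjjj ⇒ xxxxSjjjj ⇒ xxxxxSjjjjj ⇒ xxxxxxSjjjjjj ⇒ xxxxxxxSjjjjjjj ⇒ xxxxxxxxSjjjjjjjj ⇒ xxxxxxxxxjjjjjjjjj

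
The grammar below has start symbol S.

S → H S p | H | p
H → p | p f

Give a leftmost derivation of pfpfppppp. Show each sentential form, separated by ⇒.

S ⇒ HSp ⇒ pfSp ⇒ pfHSpp ⇒ pfpfSpp ⇒ pfpfHSppp ⇒ pfpfpSppp ⇒ pfpfpHppp ⇒ pfpfppppp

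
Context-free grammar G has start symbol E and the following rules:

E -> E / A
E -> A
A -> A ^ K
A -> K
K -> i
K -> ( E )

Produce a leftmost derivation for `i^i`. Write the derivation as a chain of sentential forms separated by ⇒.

E ⇒ A ⇒ A^K ⇒ K^K ⇒ i^K ⇒ i^i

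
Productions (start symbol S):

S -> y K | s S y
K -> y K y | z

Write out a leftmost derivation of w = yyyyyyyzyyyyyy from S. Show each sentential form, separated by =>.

S => yK => yyKy => yyyKyy => yyyyKyyy => yyyyyKyyyy => yyyyyyKyyyyy => yyyyyyyKyyyyyy => yyyyyyyzyyyyyy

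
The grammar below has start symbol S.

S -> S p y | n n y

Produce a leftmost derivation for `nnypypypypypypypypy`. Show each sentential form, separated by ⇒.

S⇒Spy⇒Spypy⇒Spypypy⇒Spypypypy⇒Spypypypypy⇒Spypypypypypy⇒Spypypypypypypy⇒Spypypypypypypypy⇒nnypypypypypypypypy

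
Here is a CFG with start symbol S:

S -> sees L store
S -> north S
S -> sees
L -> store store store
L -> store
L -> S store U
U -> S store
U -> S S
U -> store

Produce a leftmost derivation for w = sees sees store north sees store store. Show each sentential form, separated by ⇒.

S ⇒ sees L store ⇒ sees S store U store ⇒ sees sees store U store ⇒ sees sees store S store store ⇒ sees sees store north S store store ⇒ sees sees store north sees store store

S ⇒ sees L store   [S -> sees L store]
sees L store ⇒ sees S store U store   [L -> S store U]
sees S store U store ⇒ sees sees store U store   [S -> sees]
sees sees store U store ⇒ sees sees store S store store   [U -> S store]
sees sees store S store store ⇒ sees sees store north S store store   [S -> north S]
sees sees store north S store store ⇒ sees sees store north sees store store   [S -> sees]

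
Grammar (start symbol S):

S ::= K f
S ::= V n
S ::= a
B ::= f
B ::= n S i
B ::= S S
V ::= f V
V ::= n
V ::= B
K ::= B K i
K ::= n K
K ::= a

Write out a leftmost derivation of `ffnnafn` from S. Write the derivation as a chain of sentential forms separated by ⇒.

S ⇒ Vn   [S ::= V n]
Vn ⇒ Bn   [V ::= B]
Bn ⇒ SSn   [B ::= S S]
SSn ⇒ VnSn   [S ::= V n]
VnSn ⇒ fVnSn   [V ::= f V]
fVnSn ⇒ ffVnSn   [V ::= f V]
ffVnSn ⇒ ffnnSn   [V ::= n]
ffnnSn ⇒ ffnnKfn   [S ::= K f]
ffnnKfn ⇒ ffnnafn   [K ::= a]

S ⇒ Vn ⇒ Bn ⇒ SSn ⇒ VnSn ⇒ fVnSn ⇒ ffVnSn ⇒ ffnnSn ⇒ ffnnKfn ⇒ ffnnafn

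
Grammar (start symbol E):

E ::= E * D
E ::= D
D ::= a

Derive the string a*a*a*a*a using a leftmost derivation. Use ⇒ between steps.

E⇒E*D⇒E*D*D⇒E*D*D*D⇒E*D*D*D*D⇒D*D*D*D*D⇒a*D*D*D*D⇒a*a*D*D*D⇒a*a*a*D*D⇒a*a*a*a*D⇒a*a*a*a*a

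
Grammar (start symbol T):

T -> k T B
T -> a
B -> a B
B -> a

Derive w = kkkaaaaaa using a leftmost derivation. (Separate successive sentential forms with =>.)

T=>kTB=>kkTBB=>kkkTBBB=>kkkaBBB=>kkkaaBBB=>kkkaaaBB=>kkkaaaaBB=>kkkaaaaaB=>kkkaaaaaa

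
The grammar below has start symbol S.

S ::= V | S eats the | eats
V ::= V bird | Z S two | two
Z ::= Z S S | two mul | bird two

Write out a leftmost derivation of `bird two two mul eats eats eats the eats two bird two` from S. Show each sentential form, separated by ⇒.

S ⇒ V ⇒ Z S two ⇒ bird two S two ⇒ bird two V two ⇒ bird two V bird two ⇒ bird two Z S two bird two ⇒ bird two Z S S S two bird two ⇒ bird two two mul S S S two bird two ⇒ bird two two mul eats S S two bird two ⇒ bird two two mul eats S eats the S two bird two ⇒ bird two two mul eats eats eats the S two bird two ⇒ bird two two mul eats eats eats the eats two bird two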